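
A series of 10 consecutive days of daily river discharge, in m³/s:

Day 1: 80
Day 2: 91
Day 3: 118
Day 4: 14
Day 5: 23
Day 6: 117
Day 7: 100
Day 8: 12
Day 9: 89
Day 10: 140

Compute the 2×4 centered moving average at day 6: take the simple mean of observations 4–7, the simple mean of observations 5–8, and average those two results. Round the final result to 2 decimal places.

Sum over 4–7: 14 + 23 + 117 + 100 = 254
Sum over 5–8: 23 + 117 + 100 + 12 = 252
CMA at t=6 = (254 + 252) / (2·4) = 506 / 8 = 63.25

63.25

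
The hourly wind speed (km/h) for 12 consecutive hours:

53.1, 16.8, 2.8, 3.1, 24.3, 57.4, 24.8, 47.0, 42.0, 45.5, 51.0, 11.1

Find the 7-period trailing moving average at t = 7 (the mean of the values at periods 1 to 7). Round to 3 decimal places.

Sum of periods 1–7: 53.1 + 16.8 + 2.8 + 3.1 + 24.3 + 57.4 + 24.8 = 182.3
Divide by 7: 182.3 / 7 = 26.043

26.043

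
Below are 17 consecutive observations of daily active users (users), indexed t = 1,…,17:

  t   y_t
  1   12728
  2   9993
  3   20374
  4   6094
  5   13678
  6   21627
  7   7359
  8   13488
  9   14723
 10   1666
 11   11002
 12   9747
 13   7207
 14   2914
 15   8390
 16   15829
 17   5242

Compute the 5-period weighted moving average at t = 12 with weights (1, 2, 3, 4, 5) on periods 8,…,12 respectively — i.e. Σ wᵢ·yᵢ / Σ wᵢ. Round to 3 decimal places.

9378.333

Weighted sum: 1·13488 + 2·14723 + 3·1666 + 4·11002 + 5·9747 = 13488 + 29446 + 4998 + 44008 + 48735 = 140675
Weight total: 1 + 2 + 3 + 4 + 5 = 15
WMA = 140675 / 15 = 9378.333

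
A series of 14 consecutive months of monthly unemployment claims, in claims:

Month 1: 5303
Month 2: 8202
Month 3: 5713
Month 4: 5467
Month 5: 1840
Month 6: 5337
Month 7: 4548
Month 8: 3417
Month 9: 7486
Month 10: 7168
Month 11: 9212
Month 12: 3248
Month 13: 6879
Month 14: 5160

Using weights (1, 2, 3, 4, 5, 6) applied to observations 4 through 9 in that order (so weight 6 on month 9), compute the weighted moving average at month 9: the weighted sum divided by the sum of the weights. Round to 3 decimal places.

5016.714

Weighted sum: 1·5467 + 2·1840 + 3·5337 + 4·4548 + 5·3417 + 6·7486 = 5467 + 3680 + 16011 + 18192 + 17085 + 44916 = 105351
Weight total: 1 + 2 + 3 + 4 + 5 + 6 = 21
WMA = 105351 / 21 = 5016.714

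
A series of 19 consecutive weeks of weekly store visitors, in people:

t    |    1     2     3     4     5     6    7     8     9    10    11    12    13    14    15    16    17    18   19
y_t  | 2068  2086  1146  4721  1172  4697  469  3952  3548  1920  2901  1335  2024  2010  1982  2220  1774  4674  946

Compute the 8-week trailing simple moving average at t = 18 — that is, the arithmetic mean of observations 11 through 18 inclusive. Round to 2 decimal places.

Sum of periods 11–18: 2901 + 1335 + 2024 + 2010 + 1982 + 2220 + 1774 + 4674 = 18920
Divide by 8: 18920 / 8 = 2365.00

2365.00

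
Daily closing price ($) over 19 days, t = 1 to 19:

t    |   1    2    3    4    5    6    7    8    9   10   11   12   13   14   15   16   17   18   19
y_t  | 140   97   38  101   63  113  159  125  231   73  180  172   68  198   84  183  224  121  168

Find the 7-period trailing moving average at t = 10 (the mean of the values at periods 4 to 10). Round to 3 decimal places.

123.571

Sum of periods 4–10: 101 + 63 + 113 + 159 + 125 + 231 + 73 = 865
Divide by 7: 865 / 7 = 123.571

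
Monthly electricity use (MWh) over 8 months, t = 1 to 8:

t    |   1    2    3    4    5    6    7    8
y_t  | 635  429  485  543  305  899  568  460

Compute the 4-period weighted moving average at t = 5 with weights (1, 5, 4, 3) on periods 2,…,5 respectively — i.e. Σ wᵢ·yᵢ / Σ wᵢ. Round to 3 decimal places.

457.000

Weighted sum: 1·429 + 5·485 + 4·543 + 3·305 = 429 + 2425 + 2172 + 915 = 5941
Weight total: 1 + 5 + 4 + 3 = 13
WMA = 5941 / 13 = 457.000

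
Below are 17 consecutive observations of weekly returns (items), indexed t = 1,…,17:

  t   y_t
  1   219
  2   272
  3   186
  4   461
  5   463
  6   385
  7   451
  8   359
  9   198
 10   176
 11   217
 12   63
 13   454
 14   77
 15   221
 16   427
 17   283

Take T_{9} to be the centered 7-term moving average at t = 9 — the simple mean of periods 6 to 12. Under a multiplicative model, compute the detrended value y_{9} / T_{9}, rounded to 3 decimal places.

0.750

Trend T_9 = (385 + 451 + 359 + 198 + 176 + 217 + 63) / 7 = 1849/7 = 264.14286
Ratio to trend: 198 / 264.14286 = 0.750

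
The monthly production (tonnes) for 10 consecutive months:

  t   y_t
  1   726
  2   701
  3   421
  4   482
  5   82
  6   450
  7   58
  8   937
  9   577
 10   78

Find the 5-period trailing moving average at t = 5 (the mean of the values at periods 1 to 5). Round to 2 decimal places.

482.40

Sum of periods 1–5: 726 + 701 + 421 + 482 + 82 = 2412
Divide by 5: 2412 / 5 = 482.40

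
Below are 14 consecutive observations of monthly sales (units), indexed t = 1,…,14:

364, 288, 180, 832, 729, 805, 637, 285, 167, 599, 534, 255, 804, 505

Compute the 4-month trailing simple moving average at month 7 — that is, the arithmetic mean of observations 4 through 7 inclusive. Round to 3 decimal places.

750.750

Sum of periods 4–7: 832 + 729 + 805 + 637 = 3003
Divide by 4: 3003 / 4 = 750.750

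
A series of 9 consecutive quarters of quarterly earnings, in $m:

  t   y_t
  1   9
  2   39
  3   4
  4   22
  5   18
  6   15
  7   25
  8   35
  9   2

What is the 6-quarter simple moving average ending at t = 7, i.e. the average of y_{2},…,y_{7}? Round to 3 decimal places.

Sum of periods 2–7: 39 + 4 + 22 + 18 + 15 + 25 = 123
Divide by 6: 123 / 6 = 20.500

20.500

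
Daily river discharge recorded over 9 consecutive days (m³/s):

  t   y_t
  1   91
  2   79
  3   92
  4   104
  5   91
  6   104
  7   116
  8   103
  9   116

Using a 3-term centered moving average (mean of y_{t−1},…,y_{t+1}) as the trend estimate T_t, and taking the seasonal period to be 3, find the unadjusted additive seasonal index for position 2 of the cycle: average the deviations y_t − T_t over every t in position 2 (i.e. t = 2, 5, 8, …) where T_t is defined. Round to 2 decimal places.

-8.56

Season position 2 occurs at t = 2, 5, 8 (where T_t is defined).
t=2: T_2 = 87.3333; y_2 − T_2 = 79 − 87.3333 = -8.3333
t=5: T_5 = 99.6667; y_5 − T_5 = 91 − 99.6667 = -8.6667
t=8: T_8 = 111.6667; y_8 − T_8 = 103 − 111.6667 = -8.6667
Mean deviation: (-8.3333 + -8.6667 + -8.6667) / 3 = -8.56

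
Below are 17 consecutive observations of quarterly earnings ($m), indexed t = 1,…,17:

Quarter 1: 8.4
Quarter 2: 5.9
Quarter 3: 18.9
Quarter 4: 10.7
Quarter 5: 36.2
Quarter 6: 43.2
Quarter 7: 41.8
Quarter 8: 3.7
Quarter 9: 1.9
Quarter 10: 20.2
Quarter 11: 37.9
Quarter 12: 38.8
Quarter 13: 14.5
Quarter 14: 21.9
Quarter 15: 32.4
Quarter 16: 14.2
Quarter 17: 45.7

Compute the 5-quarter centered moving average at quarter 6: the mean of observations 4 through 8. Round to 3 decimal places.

Sum of periods 4–8: 10.7 + 36.2 + 43.2 + 41.8 + 3.7 = 135.6
Divide by 5: 135.6 / 5 = 27.120

27.120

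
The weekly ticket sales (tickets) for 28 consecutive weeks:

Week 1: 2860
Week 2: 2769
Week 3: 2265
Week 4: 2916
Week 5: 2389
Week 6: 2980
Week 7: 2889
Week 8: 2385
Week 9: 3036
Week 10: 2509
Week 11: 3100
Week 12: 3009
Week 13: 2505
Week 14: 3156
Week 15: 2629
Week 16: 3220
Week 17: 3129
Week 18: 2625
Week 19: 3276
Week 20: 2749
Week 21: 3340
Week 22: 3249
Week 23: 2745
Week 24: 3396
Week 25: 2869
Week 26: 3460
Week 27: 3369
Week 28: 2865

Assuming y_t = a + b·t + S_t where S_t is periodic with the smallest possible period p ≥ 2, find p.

5

First differences y_{t+1} − y_t: -91, -504, 651, -527, 591, -91, -504, 651, -527, 591, -91, -504, …
The difference pattern repeats every 5 terms and not for any smaller step, so p = 5.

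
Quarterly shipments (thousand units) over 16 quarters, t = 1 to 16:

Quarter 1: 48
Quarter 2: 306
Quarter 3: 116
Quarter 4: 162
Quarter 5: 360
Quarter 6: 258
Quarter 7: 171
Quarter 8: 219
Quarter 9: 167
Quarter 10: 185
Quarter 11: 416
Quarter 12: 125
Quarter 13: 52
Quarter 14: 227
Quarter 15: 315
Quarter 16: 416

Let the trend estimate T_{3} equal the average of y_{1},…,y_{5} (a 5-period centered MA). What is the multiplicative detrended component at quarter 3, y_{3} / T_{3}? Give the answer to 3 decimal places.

Trend T_3 = (48 + 306 + 116 + 162 + 360) / 5 = 992/5 = 198.40000
Ratio to trend: 116 / 198.40000 = 0.585

0.585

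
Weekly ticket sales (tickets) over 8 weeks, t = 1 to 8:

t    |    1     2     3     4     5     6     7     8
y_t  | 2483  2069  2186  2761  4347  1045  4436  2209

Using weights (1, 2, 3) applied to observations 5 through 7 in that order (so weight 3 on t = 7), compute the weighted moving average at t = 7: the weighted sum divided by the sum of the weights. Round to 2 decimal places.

3290.83

Weighted sum: 1·4347 + 2·1045 + 3·4436 = 4347 + 2090 + 13308 = 19745
Weight total: 1 + 2 + 3 = 6
WMA = 19745 / 6 = 3290.83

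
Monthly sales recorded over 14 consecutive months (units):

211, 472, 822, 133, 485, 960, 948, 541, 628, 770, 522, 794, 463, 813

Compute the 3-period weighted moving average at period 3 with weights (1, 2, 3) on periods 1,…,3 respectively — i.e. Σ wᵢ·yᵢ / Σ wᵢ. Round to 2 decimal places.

603.50

Weighted sum: 1·211 + 2·472 + 3·822 = 211 + 944 + 2466 = 3621
Weight total: 1 + 2 + 3 = 6
WMA = 3621 / 6 = 603.50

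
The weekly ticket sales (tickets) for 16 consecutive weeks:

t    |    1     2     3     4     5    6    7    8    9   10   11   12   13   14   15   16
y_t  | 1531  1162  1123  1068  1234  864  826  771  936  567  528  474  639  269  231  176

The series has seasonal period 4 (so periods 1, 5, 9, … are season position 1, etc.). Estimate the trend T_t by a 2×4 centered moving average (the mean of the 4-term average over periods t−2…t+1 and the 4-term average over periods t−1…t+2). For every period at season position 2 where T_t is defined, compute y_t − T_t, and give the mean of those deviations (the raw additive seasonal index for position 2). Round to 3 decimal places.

Season position 2 occurs at t = 6, 10, 14 (where T_t is defined).
t=6: T_6 = 960.87500; y_6 − T_6 = 864 − 960.87500 = -96.87500
t=10: T_10 = 663.37500; y_10 − T_10 = 567 − 663.37500 = -96.37500
t=14: T_14 = 366.00000; y_14 − T_14 = 269 − 366.00000 = -97.00000
Mean deviation: (-96.87500 + -96.37500 + -97.00000) / 3 = -96.750

-96.750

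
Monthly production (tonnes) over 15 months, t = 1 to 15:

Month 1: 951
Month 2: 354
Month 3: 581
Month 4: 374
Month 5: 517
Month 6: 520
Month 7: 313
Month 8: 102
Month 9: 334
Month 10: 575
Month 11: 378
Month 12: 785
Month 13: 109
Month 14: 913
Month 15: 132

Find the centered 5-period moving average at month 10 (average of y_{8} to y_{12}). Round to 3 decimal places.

Sum of periods 8–12: 102 + 334 + 575 + 378 + 785 = 2174
Divide by 5: 2174 / 5 = 434.800

434.800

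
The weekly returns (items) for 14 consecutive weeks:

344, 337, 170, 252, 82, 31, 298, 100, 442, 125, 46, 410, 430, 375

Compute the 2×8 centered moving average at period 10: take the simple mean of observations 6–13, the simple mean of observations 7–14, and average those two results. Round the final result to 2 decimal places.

Sum over 6–13: 31 + 298 + 100 + 442 + 125 + 46 + 410 + 430 = 1882
Sum over 7–14: 298 + 100 + 442 + 125 + 46 + 410 + 430 + 375 = 2226
CMA at t=10 = (1882 + 2226) / (2·8) = 4108 / 16 = 256.75

256.75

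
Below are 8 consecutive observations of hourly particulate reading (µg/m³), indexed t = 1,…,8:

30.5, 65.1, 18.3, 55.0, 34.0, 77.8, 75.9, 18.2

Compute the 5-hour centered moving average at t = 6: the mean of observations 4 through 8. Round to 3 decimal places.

Sum of periods 4–8: 55.0 + 34.0 + 77.8 + 75.9 + 18.2 = 260.9
Divide by 5: 260.9 / 5 = 52.180

52.180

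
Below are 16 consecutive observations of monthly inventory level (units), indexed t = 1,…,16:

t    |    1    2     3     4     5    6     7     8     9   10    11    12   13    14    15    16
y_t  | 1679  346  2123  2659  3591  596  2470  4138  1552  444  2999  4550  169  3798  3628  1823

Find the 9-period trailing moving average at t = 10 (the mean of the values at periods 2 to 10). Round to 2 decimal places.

Sum of periods 2–10: 346 + 2123 + 2659 + 3591 + 596 + 2470 + 4138 + 1552 + 444 = 17919
Divide by 9: 17919 / 9 = 1991.00

1991.00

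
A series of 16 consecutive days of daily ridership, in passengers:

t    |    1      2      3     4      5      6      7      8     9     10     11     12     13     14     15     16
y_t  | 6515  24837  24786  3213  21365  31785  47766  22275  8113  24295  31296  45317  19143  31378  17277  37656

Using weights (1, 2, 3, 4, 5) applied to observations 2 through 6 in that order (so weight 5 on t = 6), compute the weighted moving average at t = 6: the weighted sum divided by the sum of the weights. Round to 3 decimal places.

Weighted sum: 1·24837 + 2·24786 + 3·3213 + 4·21365 + 5·31785 = 24837 + 49572 + 9639 + 85460 + 158925 = 328433
Weight total: 1 + 2 + 3 + 4 + 5 = 15
WMA = 328433 / 15 = 21895.533

21895.533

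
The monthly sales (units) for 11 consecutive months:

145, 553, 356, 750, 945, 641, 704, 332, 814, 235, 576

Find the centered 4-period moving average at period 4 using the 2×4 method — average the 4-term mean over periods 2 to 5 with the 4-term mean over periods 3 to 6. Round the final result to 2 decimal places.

662.00

Sum over 2–5: 553 + 356 + 750 + 945 = 2604
Sum over 3–6: 356 + 750 + 945 + 641 = 2692
CMA at t=4 = (2604 + 2692) / (2·4) = 5296 / 8 = 662.00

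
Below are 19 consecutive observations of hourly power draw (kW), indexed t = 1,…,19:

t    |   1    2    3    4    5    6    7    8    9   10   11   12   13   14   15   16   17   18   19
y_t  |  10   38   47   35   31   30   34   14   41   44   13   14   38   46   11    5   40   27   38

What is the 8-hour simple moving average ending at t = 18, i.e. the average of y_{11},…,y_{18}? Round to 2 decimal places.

Sum of periods 11–18: 13 + 14 + 38 + 46 + 11 + 5 + 40 + 27 = 194
Divide by 8: 194 / 8 = 24.25

24.25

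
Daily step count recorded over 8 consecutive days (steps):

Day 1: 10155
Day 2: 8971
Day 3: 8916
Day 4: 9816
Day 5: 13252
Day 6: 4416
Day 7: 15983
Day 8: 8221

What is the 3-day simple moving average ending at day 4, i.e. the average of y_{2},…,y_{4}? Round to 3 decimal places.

9234.333

Sum of periods 2–4: 8971 + 8916 + 9816 = 27703
Divide by 3: 27703 / 3 = 9234.333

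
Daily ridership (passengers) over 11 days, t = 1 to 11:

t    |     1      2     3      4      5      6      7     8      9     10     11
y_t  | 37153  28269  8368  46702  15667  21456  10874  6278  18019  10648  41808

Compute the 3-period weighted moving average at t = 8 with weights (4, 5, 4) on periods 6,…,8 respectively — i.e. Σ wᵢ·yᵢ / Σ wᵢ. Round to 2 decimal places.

Weighted sum: 4·21456 + 5·10874 + 4·6278 = 85824 + 54370 + 25112 = 165306
Weight total: 4 + 5 + 4 = 13
WMA = 165306 / 13 = 12715.85

12715.85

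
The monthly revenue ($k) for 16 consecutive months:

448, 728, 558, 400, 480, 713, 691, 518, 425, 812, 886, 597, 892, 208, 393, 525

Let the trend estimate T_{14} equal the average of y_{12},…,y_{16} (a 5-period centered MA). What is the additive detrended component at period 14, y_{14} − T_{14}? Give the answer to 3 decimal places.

Trend T_14 = (597 + 892 + 208 + 393 + 525) / 5 = 2615/5 = 523.00000
Detrended value: 208 − 523.00000 = -315.000

-315.000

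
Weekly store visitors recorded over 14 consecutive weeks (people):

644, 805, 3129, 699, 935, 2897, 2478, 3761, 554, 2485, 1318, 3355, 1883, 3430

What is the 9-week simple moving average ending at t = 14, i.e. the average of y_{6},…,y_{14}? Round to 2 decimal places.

Sum of periods 6–14: 2897 + 2478 + 3761 + 554 + 2485 + 1318 + 3355 + 1883 + 3430 = 22161
Divide by 9: 22161 / 9 = 2462.33

2462.33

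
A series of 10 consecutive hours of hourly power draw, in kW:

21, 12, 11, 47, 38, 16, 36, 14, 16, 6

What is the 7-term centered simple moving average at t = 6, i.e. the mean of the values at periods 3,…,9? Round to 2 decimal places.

Sum of periods 3–9: 11 + 47 + 38 + 16 + 36 + 14 + 16 = 178
Divide by 7: 178 / 7 = 25.43

25.43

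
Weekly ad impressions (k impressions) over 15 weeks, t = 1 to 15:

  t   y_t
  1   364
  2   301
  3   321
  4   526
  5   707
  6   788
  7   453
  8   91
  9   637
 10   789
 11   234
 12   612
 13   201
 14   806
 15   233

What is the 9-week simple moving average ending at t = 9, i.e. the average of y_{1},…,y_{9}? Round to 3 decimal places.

Sum of periods 1–9: 364 + 301 + 321 + 526 + 707 + 788 + 453 + 91 + 637 = 4188
Divide by 9: 4188 / 9 = 465.333

465.333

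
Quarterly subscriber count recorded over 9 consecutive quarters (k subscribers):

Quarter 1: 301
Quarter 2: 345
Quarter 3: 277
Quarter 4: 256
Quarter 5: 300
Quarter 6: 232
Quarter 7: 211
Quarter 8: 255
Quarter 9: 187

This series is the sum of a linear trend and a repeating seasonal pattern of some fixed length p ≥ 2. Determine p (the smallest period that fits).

3

First differences y_{t+1} − y_t: 44, -68, -21, 44, -68, -21, 44, -68, …
The difference pattern repeats every 3 terms and not for any smaller step, so p = 3.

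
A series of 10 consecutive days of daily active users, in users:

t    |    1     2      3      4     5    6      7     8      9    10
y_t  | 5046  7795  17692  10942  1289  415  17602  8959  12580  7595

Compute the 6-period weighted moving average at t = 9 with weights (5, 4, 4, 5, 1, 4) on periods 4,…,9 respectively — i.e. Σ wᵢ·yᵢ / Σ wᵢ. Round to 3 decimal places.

Weighted sum: 5·10942 + 4·1289 + 4·415 + 5·17602 + 1·8959 + 4·12580 = 54710 + 5156 + 1660 + 88010 + 8959 + 50320 = 208815
Weight total: 5 + 4 + 4 + 5 + 1 + 4 = 23
WMA = 208815 / 23 = 9078.913

9078.913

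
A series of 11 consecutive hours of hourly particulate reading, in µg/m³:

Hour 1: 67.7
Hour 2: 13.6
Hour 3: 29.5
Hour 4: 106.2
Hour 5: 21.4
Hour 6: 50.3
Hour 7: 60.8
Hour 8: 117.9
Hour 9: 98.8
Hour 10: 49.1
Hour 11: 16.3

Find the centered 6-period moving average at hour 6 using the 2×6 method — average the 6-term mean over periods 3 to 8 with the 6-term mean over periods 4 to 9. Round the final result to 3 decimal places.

70.125

Sum over 3–8: 29.5 + 106.2 + 21.4 + 50.3 + 60.8 + 117.9 = 386.1
Sum over 4–9: 106.2 + 21.4 + 50.3 + 60.8 + 117.9 + 98.8 = 455.4
CMA at t=6 = (386.1 + 455.4) / (2·6) = 841.5 / 12 = 70.125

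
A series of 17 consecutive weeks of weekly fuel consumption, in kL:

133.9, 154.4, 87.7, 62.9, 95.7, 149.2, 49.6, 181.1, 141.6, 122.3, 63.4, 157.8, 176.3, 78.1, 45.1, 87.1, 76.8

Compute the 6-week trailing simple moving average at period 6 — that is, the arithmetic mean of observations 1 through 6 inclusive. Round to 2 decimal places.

Sum of periods 1–6: 133.9 + 154.4 + 87.7 + 62.9 + 95.7 + 149.2 = 683.8
Divide by 6: 683.8 / 6 = 113.97

113.97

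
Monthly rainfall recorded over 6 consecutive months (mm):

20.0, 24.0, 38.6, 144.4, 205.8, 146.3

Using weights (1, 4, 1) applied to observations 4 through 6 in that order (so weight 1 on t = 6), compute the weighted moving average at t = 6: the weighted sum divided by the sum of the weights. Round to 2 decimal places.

185.65

Weighted sum: 1·144.4 + 4·205.8 + 1·146.3 = 144.4 + 823.2 + 146.3 = 1113.9
Weight total: 1 + 4 + 1 = 6
WMA = 1113.9 / 6 = 185.65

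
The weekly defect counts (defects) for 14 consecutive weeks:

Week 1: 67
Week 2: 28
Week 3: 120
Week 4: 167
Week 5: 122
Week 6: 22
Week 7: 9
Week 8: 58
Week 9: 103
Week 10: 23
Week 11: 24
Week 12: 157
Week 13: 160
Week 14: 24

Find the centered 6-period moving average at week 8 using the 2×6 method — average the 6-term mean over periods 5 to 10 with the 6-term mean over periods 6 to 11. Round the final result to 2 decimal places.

Sum over 5–10: 122 + 22 + 9 + 58 + 103 + 23 = 337
Sum over 6–11: 22 + 9 + 58 + 103 + 23 + 24 = 239
CMA at t=8 = (337 + 239) / (2·6) = 576 / 12 = 48.00

48.00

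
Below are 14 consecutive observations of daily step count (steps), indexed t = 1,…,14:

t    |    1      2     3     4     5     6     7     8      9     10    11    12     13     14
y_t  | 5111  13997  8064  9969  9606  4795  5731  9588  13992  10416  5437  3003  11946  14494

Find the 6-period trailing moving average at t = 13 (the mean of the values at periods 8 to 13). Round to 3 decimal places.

Sum of periods 8–13: 9588 + 13992 + 10416 + 5437 + 3003 + 11946 = 54382
Divide by 6: 54382 / 6 = 9063.667

9063.667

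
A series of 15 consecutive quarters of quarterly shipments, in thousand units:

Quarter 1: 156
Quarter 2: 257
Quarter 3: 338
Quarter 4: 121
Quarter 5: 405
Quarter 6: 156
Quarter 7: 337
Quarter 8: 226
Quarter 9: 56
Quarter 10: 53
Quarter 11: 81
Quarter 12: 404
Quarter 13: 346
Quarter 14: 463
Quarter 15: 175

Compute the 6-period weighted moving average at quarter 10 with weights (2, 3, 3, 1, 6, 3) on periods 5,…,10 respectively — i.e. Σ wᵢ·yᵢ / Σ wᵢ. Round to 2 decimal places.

167.22

Weighted sum: 2·405 + 3·156 + 3·337 + 1·226 + 6·56 + 3·53 = 810 + 468 + 1011 + 226 + 336 + 159 = 3010
Weight total: 2 + 3 + 3 + 1 + 6 + 3 = 18
WMA = 3010 / 18 = 167.22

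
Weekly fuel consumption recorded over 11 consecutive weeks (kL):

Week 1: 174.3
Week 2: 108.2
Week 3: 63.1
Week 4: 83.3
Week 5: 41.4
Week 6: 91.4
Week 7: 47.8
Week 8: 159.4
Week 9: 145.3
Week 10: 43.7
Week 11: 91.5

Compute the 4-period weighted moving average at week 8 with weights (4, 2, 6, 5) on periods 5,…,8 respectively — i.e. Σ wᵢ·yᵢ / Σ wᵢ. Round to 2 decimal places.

84.25

Weighted sum: 4·41.4 + 2·91.4 + 6·47.8 + 5·159.4 = 165.6 + 182.8 + 286.8 + 797.0 = 1432.2
Weight total: 4 + 2 + 6 + 5 = 17
WMA = 1432.2 / 17 = 84.25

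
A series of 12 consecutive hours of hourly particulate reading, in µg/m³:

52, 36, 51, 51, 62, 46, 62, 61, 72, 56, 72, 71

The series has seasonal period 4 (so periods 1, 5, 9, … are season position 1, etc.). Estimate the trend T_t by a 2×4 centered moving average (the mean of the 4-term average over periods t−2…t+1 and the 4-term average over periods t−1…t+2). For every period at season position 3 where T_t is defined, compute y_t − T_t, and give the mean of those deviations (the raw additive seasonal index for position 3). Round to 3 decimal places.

2.625

Season position 3 occurs at t = 3, 7 (where T_t is defined).
t=3: T_3 = 48.75000; y_3 − T_3 = 51 − 48.75000 = 2.25000
t=7: T_7 = 59.00000; y_7 − T_7 = 62 − 59.00000 = 3.00000
Mean deviation: (2.25000 + 3.00000) / 2 = 2.625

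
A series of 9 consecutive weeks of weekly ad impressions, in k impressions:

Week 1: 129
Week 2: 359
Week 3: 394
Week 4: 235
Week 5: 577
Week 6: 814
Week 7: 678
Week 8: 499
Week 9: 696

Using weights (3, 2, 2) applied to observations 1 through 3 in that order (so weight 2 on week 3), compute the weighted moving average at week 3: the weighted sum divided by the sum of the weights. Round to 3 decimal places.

Weighted sum: 3·129 + 2·359 + 2·394 = 387 + 718 + 788 = 1893
Weight total: 3 + 2 + 2 = 7
WMA = 1893 / 7 = 270.429

270.429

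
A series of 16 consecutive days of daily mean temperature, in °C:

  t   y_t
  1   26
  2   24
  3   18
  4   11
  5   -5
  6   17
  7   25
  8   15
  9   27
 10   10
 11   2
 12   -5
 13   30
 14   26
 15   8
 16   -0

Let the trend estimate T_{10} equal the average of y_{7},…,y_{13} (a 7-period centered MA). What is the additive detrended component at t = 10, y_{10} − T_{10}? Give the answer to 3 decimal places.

Trend T_10 = (25 + 15 + 27 + 10 + 2 + (-5) + 30) / 7 = 104/7 = 14.85714
Detrended value: 10 − 14.85714 = -4.857

-4.857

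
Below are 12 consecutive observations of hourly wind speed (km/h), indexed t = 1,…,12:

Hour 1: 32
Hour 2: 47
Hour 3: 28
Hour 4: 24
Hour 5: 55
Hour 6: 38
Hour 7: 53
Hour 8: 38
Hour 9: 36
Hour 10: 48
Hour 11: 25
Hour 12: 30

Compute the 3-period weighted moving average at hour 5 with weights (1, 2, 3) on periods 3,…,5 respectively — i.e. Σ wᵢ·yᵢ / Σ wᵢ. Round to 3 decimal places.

40.167

Weighted sum: 1·28 + 2·24 + 3·55 = 28 + 48 + 165 = 241
Weight total: 1 + 2 + 3 = 6
WMA = 241 / 6 = 40.167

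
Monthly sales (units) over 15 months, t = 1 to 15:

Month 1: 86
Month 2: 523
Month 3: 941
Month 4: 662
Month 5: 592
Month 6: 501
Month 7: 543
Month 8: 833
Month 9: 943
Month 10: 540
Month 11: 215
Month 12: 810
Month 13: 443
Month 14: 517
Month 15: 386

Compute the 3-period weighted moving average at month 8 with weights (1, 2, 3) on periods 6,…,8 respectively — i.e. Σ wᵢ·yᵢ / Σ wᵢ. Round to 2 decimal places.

Weighted sum: 1·501 + 2·543 + 3·833 = 501 + 1086 + 2499 = 4086
Weight total: 1 + 2 + 3 = 6
WMA = 4086 / 6 = 681.00

681.00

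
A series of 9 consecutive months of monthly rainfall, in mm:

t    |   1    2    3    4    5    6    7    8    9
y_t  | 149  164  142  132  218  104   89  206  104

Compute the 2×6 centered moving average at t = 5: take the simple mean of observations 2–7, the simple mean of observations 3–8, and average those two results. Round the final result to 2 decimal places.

Sum over 2–7: 164 + 142 + 132 + 218 + 104 + 89 = 849
Sum over 3–8: 142 + 132 + 218 + 104 + 89 + 206 = 891
CMA at t=5 = (849 + 891) / (2·6) = 1740 / 12 = 145.00

145.00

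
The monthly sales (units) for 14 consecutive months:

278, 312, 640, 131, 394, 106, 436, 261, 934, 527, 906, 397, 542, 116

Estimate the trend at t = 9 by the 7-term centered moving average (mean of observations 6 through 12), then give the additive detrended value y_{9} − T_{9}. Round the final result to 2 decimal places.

424.43

Trend T_9 = (106 + 436 + 261 + 934 + 527 + 906 + 397) / 7 = 3567/7 = 509.5714
Detrended value: 934 − 509.5714 = 424.43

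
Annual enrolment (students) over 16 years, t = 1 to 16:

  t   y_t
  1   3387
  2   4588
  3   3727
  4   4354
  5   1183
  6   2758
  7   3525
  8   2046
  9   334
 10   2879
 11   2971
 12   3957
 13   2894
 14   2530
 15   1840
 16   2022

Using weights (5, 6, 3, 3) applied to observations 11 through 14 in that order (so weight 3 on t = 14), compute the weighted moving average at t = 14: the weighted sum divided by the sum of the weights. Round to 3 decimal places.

3227.588

Weighted sum: 5·2971 + 6·3957 + 3·2894 + 3·2530 = 14855 + 23742 + 8682 + 7590 = 54869
Weight total: 5 + 6 + 3 + 3 = 17
WMA = 54869 / 17 = 3227.588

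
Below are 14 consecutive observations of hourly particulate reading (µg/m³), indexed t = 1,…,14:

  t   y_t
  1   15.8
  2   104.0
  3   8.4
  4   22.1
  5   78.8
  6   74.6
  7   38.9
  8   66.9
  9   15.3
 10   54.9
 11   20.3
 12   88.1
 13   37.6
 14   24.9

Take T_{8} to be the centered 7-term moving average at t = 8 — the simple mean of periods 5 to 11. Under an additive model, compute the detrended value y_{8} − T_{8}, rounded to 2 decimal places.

Trend T_8 = (78.8 + 74.6 + 38.9 + 66.9 + 15.3 + 54.9 + 20.3) / 7 = 349.7/7 = 49.9571
Detrended value: 66.9 − 49.9571 = 16.94

16.94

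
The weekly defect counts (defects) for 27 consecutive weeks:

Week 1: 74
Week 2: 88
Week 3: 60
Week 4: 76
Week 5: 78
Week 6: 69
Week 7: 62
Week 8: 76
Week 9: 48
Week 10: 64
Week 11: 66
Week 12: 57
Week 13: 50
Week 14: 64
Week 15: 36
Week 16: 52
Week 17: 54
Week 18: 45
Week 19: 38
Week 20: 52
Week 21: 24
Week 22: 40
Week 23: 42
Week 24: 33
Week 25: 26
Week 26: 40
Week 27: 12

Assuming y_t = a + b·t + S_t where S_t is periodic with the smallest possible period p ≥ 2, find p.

6

First differences y_{t+1} − y_t: 14, -28, 16, 2, -9, -7, 14, -28, 16, 2, -9, -7, 14, -28, …
The difference pattern repeats every 6 terms and not for any smaller step, so p = 6.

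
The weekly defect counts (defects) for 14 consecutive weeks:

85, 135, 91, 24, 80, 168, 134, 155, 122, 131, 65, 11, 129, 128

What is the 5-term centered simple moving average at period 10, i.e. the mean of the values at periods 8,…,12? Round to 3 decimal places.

96.800

Sum of periods 8–12: 155 + 122 + 131 + 65 + 11 = 484
Divide by 5: 484 / 5 = 96.800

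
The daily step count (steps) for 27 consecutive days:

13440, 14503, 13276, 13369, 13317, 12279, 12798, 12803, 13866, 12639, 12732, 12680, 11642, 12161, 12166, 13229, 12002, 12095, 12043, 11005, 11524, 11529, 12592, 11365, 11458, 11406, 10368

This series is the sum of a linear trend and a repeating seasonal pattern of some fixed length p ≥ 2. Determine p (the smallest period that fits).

First differences y_{t+1} − y_t: 1063, -1227, 93, -52, -1038, 519, 5, 1063, -1227, 93, -52, -1038, 519, 5, 1063, -1227, …
The difference pattern repeats every 7 terms and not for any smaller step, so p = 7.

7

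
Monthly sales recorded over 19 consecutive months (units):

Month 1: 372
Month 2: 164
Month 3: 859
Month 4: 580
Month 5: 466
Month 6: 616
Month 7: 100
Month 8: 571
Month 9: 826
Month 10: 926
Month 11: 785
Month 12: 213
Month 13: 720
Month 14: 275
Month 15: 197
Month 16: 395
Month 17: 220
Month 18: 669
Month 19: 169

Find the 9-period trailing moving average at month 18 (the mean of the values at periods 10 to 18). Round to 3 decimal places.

Sum of periods 10–18: 926 + 785 + 213 + 720 + 275 + 197 + 395 + 220 + 669 = 4400
Divide by 9: 4400 / 9 = 488.889

488.889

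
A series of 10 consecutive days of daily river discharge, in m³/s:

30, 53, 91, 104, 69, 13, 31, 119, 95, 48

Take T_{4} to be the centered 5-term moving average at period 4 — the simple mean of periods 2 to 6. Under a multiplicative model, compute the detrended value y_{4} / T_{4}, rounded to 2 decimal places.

1.58

Trend T_4 = (53 + 91 + 104 + 69 + 13) / 5 = 330/5 = 66.0000
Ratio to trend: 104 / 66.0000 = 1.58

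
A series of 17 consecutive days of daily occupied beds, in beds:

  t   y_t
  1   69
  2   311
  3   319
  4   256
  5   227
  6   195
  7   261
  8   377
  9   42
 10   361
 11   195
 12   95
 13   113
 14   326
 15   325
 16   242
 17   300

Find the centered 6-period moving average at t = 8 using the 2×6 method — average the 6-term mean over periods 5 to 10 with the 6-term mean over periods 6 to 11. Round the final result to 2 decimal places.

241.17

Sum over 5–10: 227 + 195 + 261 + 377 + 42 + 361 = 1463
Sum over 6–11: 195 + 261 + 377 + 42 + 361 + 195 = 1431
CMA at t=8 = (1463 + 1431) / (2·6) = 2894 / 12 = 241.17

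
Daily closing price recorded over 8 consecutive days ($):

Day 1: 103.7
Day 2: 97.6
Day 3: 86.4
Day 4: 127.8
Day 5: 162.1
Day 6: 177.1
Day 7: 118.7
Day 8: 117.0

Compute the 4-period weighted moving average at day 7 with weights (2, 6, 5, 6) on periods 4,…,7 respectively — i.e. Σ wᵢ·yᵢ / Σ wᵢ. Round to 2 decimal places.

Weighted sum: 2·127.8 + 6·162.1 + 5·177.1 + 6·118.7 = 255.6 + 972.6 + 885.5 + 712.2 = 2825.9
Weight total: 2 + 6 + 5 + 6 = 19
WMA = 2825.9 / 19 = 148.73

148.73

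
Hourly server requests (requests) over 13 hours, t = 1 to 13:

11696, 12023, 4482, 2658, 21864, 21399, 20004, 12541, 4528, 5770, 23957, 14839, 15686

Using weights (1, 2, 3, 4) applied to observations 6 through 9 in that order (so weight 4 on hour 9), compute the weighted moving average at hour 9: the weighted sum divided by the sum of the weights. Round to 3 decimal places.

Weighted sum: 1·21399 + 2·20004 + 3·12541 + 4·4528 = 21399 + 40008 + 37623 + 18112 = 117142
Weight total: 1 + 2 + 3 + 4 = 10
WMA = 117142 / 10 = 11714.200

11714.200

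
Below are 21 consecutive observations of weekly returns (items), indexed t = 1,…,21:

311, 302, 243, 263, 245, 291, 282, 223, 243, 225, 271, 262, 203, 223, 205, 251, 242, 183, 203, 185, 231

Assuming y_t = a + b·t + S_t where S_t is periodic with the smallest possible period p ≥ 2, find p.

First differences y_{t+1} − y_t: -9, -59, 20, -18, 46, -9, -59, 20, -18, 46, -9, -59, …
The difference pattern repeats every 5 terms and not for any smaller step, so p = 5.

5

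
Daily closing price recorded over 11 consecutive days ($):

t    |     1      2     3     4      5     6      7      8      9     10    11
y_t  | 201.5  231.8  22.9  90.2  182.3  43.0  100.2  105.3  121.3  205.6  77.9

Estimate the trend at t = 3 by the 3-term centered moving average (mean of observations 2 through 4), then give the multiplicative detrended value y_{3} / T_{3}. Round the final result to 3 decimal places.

Trend T_3 = (231.8 + 22.9 + 90.2) / 3 = 344.9/3 = 114.96667
Ratio to trend: 22.9 / 114.96667 = 0.199

0.199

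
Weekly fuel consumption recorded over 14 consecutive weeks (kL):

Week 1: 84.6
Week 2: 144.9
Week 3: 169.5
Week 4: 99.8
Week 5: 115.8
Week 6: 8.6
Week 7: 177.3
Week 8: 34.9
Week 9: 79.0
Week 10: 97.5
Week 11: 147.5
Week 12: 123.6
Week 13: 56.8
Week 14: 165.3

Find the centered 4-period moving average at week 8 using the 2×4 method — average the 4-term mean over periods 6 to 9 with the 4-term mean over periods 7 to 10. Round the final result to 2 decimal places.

86.06

Sum over 6–9: 8.6 + 177.3 + 34.9 + 79.0 = 299.8
Sum over 7–10: 177.3 + 34.9 + 79.0 + 97.5 = 388.7
CMA at t=8 = (299.8 + 388.7) / (2·4) = 688.5 / 8 = 86.06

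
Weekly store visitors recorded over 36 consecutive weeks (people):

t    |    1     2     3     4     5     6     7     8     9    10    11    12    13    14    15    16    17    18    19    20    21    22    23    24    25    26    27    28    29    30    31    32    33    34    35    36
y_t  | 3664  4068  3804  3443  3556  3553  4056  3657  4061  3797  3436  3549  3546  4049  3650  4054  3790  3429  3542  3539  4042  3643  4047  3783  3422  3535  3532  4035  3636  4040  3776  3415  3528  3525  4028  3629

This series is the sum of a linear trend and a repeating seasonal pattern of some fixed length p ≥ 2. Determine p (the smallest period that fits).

7

First differences y_{t+1} − y_t: 404, -264, -361, 113, -3, 503, -399, 404, -264, -361, 113, -3, 503, -399, 404, -264, …
The difference pattern repeats every 7 terms and not for any smaller step, so p = 7.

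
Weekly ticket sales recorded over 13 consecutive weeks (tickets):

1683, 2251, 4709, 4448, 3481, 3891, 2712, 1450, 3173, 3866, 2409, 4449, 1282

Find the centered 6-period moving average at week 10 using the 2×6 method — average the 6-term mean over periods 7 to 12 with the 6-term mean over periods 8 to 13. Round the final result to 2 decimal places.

Sum over 7–12: 2712 + 1450 + 3173 + 3866 + 2409 + 4449 = 18059
Sum over 8–13: 1450 + 3173 + 3866 + 2409 + 4449 + 1282 = 16629
CMA at t=10 = (18059 + 16629) / (2·6) = 34688 / 12 = 2890.67

2890.67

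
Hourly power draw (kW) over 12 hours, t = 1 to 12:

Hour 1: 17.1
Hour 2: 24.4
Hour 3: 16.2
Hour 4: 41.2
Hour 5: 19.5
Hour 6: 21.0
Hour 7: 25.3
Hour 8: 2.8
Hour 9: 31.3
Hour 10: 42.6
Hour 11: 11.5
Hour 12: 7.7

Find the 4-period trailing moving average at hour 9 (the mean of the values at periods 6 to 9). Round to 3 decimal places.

Sum of periods 6–9: 21.0 + 25.3 + 2.8 + 31.3 = 80.4
Divide by 4: 80.4 / 4 = 20.100

20.100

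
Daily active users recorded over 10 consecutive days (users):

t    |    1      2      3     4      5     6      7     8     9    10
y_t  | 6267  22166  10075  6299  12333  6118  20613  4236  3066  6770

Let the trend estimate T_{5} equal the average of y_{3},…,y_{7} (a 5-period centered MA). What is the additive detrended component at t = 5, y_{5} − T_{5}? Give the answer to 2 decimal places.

Trend T_5 = (10075 + 6299 + 12333 + 6118 + 20613) / 5 = 55438/5 = 11087.6000
Detrended value: 12333 − 11087.6000 = 1245.40

1245.40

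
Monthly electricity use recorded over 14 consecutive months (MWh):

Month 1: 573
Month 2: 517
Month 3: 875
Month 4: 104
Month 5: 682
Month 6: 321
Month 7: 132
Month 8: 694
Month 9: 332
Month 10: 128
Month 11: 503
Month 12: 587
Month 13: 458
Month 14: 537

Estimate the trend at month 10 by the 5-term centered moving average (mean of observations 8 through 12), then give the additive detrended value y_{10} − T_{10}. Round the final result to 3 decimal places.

Trend T_10 = (694 + 332 + 128 + 503 + 587) / 5 = 2244/5 = 448.80000
Detrended value: 128 − 448.80000 = -320.800

-320.800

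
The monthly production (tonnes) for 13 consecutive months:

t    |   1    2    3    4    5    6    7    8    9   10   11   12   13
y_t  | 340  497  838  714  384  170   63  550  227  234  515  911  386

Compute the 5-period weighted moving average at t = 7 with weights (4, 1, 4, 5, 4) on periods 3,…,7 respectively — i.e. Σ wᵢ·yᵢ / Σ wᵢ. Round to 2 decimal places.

372.44

Weighted sum: 4·838 + 1·714 + 4·384 + 5·170 + 4·63 = 3352 + 714 + 1536 + 850 + 252 = 6704
Weight total: 4 + 1 + 4 + 5 + 4 = 18
WMA = 6704 / 18 = 372.44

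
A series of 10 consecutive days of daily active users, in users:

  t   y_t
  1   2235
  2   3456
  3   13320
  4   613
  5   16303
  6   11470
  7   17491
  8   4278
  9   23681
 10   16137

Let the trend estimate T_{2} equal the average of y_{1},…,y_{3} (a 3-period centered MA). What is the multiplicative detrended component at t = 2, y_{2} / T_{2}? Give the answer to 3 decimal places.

Trend T_2 = (2235 + 3456 + 13320) / 3 = 19011/3 = 6337.00000
Ratio to trend: 3456 / 6337.00000 = 0.545

0.545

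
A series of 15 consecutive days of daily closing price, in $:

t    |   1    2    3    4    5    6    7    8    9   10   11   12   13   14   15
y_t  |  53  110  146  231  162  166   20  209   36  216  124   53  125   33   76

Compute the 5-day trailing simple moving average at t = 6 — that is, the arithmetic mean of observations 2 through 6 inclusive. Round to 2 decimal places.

Sum of periods 2–6: 110 + 146 + 231 + 162 + 166 = 815
Divide by 5: 815 / 5 = 163.00

163.00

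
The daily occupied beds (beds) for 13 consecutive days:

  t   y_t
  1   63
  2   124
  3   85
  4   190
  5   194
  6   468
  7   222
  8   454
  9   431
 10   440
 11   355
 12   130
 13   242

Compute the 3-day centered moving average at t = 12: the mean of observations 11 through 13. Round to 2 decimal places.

242.33

Sum of periods 11–13: 355 + 130 + 242 = 727
Divide by 3: 727 / 3 = 242.33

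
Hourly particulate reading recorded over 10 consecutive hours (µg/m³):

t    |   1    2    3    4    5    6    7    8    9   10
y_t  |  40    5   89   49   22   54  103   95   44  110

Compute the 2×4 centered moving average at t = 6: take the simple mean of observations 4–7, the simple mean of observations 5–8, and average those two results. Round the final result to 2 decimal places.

Sum over 4–7: 49 + 22 + 54 + 103 = 228
Sum over 5–8: 22 + 54 + 103 + 95 = 274
CMA at t=6 = (228 + 274) / (2·4) = 502 / 8 = 62.75

62.75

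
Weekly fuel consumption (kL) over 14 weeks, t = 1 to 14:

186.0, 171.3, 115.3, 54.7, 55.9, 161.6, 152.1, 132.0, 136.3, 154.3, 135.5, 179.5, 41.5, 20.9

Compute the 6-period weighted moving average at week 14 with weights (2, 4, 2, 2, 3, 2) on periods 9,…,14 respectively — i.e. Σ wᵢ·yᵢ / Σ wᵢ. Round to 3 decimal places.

112.407

Weighted sum: 2·136.3 + 4·154.3 + 2·135.5 + 2·179.5 + 3·41.5 + 2·20.9 = 272.6 + 617.2 + 271.0 + 359.0 + 124.5 + 41.8 = 1686.1
Weight total: 2 + 4 + 2 + 2 + 3 + 2 = 15
WMA = 1686.1 / 15 = 112.407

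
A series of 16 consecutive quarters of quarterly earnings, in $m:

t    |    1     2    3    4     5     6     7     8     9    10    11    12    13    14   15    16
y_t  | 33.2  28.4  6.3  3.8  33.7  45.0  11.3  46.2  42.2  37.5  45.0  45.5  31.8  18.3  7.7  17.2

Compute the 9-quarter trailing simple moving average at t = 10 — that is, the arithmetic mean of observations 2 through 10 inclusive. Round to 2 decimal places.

Sum of periods 2–10: 28.4 + 6.3 + 3.8 + 33.7 + 45.0 + 11.3 + 46.2 + 42.2 + 37.5 = 254.4
Divide by 9: 254.4 / 9 = 28.27

28.27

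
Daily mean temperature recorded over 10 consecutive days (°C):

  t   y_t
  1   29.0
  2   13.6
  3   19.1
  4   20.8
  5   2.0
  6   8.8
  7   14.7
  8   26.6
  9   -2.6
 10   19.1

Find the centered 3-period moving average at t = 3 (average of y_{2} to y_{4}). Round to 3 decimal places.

Sum of periods 2–4: 13.6 + 19.1 + 20.8 = 53.5
Divide by 3: 53.5 / 3 = 17.833

17.833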